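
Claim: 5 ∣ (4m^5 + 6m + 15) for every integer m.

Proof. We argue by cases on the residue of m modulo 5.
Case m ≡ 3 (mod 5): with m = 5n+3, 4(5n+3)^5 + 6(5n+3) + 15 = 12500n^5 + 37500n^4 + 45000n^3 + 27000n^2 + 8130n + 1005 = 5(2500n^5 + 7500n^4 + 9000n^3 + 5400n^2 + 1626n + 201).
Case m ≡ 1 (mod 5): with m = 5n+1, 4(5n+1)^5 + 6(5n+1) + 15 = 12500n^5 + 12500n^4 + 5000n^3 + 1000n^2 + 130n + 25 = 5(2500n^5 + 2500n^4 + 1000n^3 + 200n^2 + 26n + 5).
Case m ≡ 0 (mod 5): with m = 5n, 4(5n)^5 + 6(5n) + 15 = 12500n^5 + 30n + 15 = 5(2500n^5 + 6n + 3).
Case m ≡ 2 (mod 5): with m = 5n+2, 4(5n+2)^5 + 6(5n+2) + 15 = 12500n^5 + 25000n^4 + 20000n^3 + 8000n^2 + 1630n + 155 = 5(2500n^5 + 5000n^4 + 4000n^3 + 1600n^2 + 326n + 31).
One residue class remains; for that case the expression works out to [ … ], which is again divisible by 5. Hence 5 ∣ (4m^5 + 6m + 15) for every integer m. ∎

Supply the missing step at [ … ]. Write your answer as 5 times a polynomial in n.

The residues treated are {3, 1, 0, 2}, so the missing case is m ≡ 4 (mod 5); write m = 5n+4.
Then 4(5n+4)^5 + 6(5n+4) + 15 = 12500n^5 + 50000n^4 + 80000n^3 + 64000n^2 + 25630n + 4135 = 5(2500n^5 + 10000n^4 + 16000n^3 + 12800n^2 + 5126n + 827).

5(2500n^5 + 10000n^4 + 16000n^3 + 12800n^2 + 5126n + 827)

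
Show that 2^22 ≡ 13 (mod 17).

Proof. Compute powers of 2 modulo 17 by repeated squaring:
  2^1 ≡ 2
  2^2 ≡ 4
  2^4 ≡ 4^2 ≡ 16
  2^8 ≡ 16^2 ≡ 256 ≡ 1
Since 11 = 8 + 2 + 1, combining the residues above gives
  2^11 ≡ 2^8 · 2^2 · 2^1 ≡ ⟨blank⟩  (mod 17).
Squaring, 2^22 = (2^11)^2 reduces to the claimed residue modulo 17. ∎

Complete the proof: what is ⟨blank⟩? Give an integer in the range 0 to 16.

8

2^8 · 2^2 · 2^1 ≡ 1 · 4 · 2 = 8.
8 mod 17 = 8, so 2^11 ≡ 8 (mod 17).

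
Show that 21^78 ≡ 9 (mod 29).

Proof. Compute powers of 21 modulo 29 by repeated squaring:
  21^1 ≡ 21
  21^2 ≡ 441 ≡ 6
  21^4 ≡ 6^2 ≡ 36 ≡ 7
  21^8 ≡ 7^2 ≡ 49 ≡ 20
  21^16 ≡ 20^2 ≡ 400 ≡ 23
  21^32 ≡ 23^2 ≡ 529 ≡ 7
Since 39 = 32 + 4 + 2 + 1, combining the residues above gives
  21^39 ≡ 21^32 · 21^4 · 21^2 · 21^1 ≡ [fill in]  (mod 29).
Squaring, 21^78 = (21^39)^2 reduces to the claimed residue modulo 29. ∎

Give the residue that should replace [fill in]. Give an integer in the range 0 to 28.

26

21^32 · 21^4 · 21^2 · 21^1 ≡ 7 · 7 · 6 · 21 = 6174.
6174 mod 29 = 26, so 21^39 ≡ 26 (mod 29).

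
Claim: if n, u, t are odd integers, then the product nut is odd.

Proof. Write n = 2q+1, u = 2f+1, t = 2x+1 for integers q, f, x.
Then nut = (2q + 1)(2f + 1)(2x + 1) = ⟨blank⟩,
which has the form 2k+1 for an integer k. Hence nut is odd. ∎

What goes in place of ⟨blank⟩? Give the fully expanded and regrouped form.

2(4fqx + 2fq + 2fx + f + 2qx + q + x) + 1

Expanding: (2q + 1)(2f + 1)(2x + 1) = 8fqx + 4fq + 4fx + 2f + 4qx + 2q + 2x + 1.
Every term except the constant is even, so this is 2(4fqx + 2fq + 2fx + f + 2qx + q + x) + 1,
and 4fqx + 2fq + 2fx + f + 2qx + q + x ∈ ℤ gives the required form.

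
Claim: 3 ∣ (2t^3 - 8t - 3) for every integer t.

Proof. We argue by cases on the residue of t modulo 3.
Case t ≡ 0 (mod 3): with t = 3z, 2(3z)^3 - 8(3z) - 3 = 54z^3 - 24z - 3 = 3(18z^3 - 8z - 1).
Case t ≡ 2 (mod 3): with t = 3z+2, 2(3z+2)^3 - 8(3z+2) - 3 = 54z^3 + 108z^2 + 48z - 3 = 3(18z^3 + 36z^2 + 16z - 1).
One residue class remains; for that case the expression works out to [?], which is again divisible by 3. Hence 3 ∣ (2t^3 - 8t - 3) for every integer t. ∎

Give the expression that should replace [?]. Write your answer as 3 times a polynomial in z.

3(18z^3 + 18z^2 - 2z - 3)

The residues treated are {0, 2}, so the missing case is t ≡ 1 (mod 3); write t = 3z+1.
Then 2(3z+1)^3 - 8(3z+1) - 3 = 54z^3 + 54z^2 - 6z - 9 = 3(18z^3 + 18z^2 - 2z - 3).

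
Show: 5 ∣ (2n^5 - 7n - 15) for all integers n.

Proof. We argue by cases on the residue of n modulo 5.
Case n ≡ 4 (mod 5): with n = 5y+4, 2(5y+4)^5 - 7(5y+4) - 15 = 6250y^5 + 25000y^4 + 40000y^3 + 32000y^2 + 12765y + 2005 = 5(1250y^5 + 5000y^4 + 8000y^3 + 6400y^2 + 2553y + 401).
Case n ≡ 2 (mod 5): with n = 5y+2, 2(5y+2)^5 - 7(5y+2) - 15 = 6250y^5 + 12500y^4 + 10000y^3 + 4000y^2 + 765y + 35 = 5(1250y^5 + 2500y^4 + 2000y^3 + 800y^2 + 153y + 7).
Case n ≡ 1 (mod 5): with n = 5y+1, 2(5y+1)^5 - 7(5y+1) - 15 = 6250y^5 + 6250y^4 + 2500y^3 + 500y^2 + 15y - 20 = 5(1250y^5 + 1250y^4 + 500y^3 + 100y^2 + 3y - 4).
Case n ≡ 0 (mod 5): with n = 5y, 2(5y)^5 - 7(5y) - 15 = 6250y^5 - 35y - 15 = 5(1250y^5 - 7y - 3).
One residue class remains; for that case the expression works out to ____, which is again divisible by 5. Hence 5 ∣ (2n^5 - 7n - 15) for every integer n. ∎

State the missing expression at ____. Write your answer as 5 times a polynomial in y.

5(1250y^5 + 3750y^4 + 4500y^3 + 2700y^2 + 803y + 90)

The residues treated are {4, 2, 1, 0}, so the missing case is n ≡ 3 (mod 5); write n = 5y+3.
Then 2(5y+3)^5 - 7(5y+3) - 15 = 6250y^5 + 18750y^4 + 22500y^3 + 13500y^2 + 4015y + 450 = 5(1250y^5 + 3750y^4 + 4500y^3 + 2700y^2 + 803y + 90).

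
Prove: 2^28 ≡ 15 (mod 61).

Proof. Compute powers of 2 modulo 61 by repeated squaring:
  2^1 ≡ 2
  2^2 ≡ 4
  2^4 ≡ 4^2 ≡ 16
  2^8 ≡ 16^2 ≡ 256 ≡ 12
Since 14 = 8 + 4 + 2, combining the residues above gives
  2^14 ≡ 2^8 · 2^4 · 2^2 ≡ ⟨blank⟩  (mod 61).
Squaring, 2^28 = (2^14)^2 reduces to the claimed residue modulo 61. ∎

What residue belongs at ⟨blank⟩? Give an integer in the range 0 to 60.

2^8 · 2^4 · 2^2 ≡ 12 · 16 · 4 = 768.
768 mod 61 = 36, so 2^14 ≡ 36 (mod 61).

36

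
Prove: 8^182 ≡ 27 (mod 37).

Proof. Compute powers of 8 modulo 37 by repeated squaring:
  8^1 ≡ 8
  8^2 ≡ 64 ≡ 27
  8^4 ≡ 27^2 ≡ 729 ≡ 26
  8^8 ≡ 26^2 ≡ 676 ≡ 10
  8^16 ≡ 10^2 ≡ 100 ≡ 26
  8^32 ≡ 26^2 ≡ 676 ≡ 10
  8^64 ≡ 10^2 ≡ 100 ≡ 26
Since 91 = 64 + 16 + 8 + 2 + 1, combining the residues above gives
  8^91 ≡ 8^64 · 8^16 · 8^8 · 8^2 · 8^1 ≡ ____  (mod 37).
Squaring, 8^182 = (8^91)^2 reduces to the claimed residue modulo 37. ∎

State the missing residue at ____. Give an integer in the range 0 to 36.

29

8^64 · 8^16 · 8^8 · 8^2 · 8^1 ≡ 26 · 26 · 10 · 27 · 8 = 1460160.
1460160 mod 37 = 29, so 8^91 ≡ 29 (mod 37).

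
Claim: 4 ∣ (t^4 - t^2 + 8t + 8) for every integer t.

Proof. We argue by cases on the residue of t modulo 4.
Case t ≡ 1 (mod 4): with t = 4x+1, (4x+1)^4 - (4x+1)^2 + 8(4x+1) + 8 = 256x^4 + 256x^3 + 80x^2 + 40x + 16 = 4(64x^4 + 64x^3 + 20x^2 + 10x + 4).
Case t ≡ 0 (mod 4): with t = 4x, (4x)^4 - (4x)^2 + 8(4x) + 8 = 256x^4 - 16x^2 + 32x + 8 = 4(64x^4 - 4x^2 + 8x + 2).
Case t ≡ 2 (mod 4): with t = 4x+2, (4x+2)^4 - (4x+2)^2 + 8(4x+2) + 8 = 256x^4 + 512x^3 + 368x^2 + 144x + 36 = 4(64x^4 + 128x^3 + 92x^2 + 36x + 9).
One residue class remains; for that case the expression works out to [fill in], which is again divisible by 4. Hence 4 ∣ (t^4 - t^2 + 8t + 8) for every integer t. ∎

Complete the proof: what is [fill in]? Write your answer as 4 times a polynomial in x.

4(64x^4 + 192x^3 + 212x^2 + 110x + 26)

The residues treated are {1, 0, 2}, so the missing case is t ≡ 3 (mod 4); write t = 4x+3.
Then (4x+3)^4 - (4x+3)^2 + 8(4x+3) + 8 = 256x^4 + 768x^3 + 848x^2 + 440x + 104 = 4(64x^4 + 192x^3 + 212x^2 + 110x + 26).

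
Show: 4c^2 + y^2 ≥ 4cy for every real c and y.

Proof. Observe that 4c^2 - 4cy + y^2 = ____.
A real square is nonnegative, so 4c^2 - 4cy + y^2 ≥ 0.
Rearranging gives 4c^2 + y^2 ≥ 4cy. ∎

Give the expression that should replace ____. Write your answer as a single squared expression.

4c^2 - 4cy + y^2 is a perfect-square trinomial: the outer terms are (2c)^2 and (y)^2, and the cross term is -2·2c·y.
So 4c^2 - 4cy + y^2 = (2c - y)^2 ≥ 0.

(2c - y)^2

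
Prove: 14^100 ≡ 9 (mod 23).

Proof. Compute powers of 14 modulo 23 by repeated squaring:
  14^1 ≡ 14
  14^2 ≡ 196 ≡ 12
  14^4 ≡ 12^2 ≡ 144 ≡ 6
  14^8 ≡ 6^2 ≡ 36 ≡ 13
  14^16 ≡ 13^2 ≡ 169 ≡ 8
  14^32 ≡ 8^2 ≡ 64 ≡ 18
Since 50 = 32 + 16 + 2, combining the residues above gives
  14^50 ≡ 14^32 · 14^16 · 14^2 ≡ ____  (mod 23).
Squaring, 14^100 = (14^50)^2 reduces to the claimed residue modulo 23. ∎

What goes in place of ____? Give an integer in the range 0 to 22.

3

Multiply the listed residues: 18 · 8 · 12 = 144 → 1728.
Reducing modulo 23: 1728 = 75·23 + 3, so 14^50 ≡ 3.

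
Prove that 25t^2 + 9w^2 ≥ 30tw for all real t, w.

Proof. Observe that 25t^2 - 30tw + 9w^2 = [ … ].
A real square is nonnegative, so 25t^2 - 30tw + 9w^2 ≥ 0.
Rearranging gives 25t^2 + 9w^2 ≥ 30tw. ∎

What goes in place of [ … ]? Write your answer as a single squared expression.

The leading and trailing coefficients are 5^2 and 3^2, and 30 = 2·5·3, so the trinomial is (5t - 3w)^2.
Hence 25t^2 - 30tw + 9w^2 ≥ 0.

(5t - 3w)^2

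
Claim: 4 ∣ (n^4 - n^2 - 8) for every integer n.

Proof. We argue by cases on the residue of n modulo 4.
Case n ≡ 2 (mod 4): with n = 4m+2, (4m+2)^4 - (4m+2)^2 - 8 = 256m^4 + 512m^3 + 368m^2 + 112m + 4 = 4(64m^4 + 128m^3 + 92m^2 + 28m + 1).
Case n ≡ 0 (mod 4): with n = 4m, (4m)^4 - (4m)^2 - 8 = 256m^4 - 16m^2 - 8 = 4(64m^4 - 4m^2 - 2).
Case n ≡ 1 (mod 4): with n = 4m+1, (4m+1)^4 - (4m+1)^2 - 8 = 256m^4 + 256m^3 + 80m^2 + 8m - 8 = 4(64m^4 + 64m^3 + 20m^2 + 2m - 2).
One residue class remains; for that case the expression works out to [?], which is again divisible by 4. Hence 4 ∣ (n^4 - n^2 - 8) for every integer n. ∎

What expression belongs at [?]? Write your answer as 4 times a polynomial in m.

The residues treated are {2, 0, 1}, so the missing case is n ≡ 3 (mod 4); write n = 4m+3.
Then (4m+3)^4 - (4m+3)^2 - 8 = 256m^4 + 768m^3 + 848m^2 + 408m + 64 = 4(64m^4 + 192m^3 + 212m^2 + 102m + 16).

4(64m^4 + 192m^3 + 212m^2 + 102m + 16)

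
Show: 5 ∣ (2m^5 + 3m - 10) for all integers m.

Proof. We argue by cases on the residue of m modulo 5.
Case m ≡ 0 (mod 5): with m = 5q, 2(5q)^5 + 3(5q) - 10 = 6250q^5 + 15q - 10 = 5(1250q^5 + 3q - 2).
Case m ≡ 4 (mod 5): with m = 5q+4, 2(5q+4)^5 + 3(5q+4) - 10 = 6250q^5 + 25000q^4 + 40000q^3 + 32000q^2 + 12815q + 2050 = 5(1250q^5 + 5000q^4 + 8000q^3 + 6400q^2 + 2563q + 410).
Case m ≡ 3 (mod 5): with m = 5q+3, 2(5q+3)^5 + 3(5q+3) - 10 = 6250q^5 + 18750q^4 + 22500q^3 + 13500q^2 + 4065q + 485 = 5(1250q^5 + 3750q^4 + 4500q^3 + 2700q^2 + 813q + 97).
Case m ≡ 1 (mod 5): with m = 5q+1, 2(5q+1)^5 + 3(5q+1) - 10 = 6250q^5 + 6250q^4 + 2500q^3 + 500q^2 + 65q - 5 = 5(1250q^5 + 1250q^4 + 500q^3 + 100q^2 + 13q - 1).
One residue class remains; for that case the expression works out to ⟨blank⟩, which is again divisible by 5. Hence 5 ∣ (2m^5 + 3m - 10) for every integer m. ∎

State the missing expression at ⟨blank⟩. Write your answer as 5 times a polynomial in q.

The residues treated are {0, 4, 3, 1}, so the missing case is m ≡ 2 (mod 5); write m = 5q+2.
Then 2(5q+2)^5 + 3(5q+2) - 10 = 6250q^5 + 12500q^4 + 10000q^3 + 4000q^2 + 815q + 60 = 5(1250q^5 + 2500q^4 + 2000q^3 + 800q^2 + 163q + 12).

5(1250q^5 + 2500q^4 + 2000q^3 + 800q^2 + 163q + 12)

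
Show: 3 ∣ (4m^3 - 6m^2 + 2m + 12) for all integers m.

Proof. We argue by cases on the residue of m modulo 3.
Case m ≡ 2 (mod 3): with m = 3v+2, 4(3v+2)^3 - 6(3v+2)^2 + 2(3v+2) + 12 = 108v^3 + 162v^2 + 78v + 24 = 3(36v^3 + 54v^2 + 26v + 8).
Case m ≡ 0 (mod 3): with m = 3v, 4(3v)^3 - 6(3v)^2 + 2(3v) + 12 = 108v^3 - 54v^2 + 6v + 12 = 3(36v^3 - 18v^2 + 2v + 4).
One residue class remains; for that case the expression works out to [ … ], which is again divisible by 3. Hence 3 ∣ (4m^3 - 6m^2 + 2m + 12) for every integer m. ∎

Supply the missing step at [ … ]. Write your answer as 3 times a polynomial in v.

3(36v^3 + 18v^2 + 2v + 4)

Only m ≡ 1 (mod 3) is unaccounted for. Put m = 3v+1:
4(3v+1)^3 - 6(3v+1)^2 + 2(3v+1) + 12 expands to 108v^3 + 54v^2 + 6v + 12,
and factoring out 3 leaves 3(36v^3 + 18v^2 + 2v + 4).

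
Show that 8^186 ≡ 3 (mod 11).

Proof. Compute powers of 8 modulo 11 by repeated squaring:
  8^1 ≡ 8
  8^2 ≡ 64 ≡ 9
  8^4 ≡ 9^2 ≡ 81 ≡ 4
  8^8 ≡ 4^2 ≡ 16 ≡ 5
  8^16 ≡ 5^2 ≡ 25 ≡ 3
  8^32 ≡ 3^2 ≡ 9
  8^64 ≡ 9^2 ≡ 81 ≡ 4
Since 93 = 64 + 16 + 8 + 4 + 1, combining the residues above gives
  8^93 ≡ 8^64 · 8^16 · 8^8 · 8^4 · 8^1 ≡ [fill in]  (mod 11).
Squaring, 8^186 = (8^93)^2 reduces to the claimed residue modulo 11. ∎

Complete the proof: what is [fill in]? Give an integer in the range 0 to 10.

Multiply the listed residues: 4 · 3 · 5 · 4 · 8 = 12 → 60 → 240 → 1920.
Reducing modulo 11: 1920 = 174·11 + 6, so 8^93 ≡ 6.

6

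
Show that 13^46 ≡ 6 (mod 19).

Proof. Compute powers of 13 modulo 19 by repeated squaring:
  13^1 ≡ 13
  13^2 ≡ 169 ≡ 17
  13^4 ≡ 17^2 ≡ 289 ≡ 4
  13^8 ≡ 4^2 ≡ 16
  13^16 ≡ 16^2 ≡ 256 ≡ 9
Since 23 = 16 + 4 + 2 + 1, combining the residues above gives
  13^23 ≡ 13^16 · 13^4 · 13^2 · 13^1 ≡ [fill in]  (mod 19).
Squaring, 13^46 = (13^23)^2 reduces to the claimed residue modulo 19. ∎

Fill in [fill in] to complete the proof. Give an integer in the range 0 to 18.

13^16 · 13^4 · 13^2 · 13^1 ≡ 9 · 4 · 17 · 13 = 7956.
7956 mod 19 = 14, so 13^23 ≡ 14 (mod 19).

14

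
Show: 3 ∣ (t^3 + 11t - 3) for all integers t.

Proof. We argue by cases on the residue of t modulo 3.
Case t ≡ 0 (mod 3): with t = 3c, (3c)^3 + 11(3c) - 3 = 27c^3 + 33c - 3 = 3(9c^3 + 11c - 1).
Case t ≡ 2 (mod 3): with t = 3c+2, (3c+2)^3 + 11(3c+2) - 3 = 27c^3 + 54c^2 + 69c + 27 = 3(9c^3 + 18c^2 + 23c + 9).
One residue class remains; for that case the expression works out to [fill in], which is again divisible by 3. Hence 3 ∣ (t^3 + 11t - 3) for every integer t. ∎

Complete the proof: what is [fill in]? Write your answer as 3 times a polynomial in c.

The residues treated are {0, 2}, so the missing case is t ≡ 1 (mod 3); write t = 3c+1.
Then (3c+1)^3 + 11(3c+1) - 3 = 27c^3 + 27c^2 + 42c + 9 = 3(9c^3 + 9c^2 + 14c + 3).

3(9c^3 + 9c^2 + 14c + 3)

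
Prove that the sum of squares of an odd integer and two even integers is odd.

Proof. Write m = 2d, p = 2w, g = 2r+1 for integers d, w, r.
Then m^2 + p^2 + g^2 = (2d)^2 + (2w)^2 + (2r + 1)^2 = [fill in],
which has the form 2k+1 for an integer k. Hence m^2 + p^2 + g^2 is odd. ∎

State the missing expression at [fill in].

2(2d^2 + 2r^2 + 2r + 2w^2) + 1

Expanding: (2d)^2 + (2w)^2 + (2r + 1)^2 = 4d^2 + 4r^2 + 4r + 4w^2 + 1.
Every term except the constant is even, so this is 2(2d^2 + 2r^2 + 2r + 2w^2) + 1,
and 2d^2 + 2r^2 + 2r + 2w^2 ∈ ℤ gives the required form.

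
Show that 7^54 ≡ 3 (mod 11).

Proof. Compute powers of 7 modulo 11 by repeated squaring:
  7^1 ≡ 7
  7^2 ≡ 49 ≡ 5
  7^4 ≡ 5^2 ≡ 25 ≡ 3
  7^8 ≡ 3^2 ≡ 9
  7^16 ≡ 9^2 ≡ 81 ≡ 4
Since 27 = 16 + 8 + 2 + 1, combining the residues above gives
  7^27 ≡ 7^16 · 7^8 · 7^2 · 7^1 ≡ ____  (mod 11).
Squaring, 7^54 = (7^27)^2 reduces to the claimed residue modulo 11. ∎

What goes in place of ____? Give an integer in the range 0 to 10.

Multiply the listed residues: 4 · 9 · 5 · 7 = 36 → 180 → 1260.
Reducing modulo 11: 1260 = 114·11 + 6, so 7^27 ≡ 6.

6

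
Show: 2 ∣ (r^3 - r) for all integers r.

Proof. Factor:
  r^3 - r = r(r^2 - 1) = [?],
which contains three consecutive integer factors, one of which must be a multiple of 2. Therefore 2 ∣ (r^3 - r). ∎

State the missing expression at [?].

(r - 1)r(r + 1)

r(r^2 - 1) = r(r - 1)(r + 1) = (r - 1)r(r + 1).
These three factors are consecutive integers, so their product is divisible by 2.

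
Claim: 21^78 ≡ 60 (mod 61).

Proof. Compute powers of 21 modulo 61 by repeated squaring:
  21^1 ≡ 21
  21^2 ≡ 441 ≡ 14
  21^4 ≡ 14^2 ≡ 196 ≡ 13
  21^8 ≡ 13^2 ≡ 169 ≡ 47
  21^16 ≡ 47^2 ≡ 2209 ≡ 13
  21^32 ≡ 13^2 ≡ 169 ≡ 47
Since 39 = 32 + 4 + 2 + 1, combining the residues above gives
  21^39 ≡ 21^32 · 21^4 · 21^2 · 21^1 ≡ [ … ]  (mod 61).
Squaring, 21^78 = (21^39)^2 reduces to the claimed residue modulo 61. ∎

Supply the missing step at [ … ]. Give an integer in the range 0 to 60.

50

Multiply the listed residues: 47 · 13 · 14 · 21 = 611 → 8554 → 179634.
Reducing modulo 61: 179634 = 2944·61 + 50, so 21^39 ≡ 50.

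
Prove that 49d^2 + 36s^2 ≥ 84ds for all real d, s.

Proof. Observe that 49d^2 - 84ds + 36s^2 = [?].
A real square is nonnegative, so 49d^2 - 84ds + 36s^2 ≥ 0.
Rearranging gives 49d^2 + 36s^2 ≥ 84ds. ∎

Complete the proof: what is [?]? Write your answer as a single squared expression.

The leading and trailing coefficients are 7^2 and 6^2, and 84 = 2·7·6, so the trinomial is (7d - 6s)^2.
Hence 49d^2 - 84ds + 36s^2 ≥ 0.

(7d - 6s)^2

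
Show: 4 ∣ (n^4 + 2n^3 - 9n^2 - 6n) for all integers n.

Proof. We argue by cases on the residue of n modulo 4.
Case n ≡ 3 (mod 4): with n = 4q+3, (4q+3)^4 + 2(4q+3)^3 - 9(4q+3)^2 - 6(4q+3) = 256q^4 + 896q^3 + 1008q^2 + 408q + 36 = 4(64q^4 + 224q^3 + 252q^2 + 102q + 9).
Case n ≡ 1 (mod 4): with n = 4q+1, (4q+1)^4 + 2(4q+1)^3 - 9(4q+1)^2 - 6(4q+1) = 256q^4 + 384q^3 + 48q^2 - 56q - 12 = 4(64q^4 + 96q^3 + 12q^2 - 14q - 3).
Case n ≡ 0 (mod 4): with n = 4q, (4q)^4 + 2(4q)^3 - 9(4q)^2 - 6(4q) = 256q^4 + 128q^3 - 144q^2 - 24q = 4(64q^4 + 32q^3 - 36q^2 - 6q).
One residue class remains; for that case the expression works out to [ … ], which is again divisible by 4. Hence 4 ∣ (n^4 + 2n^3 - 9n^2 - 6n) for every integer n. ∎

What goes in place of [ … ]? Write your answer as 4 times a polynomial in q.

Only n ≡ 2 (mod 4) is unaccounted for. Put n = 4q+2:
(4q+2)^4 + 2(4q+2)^3 - 9(4q+2)^2 - 6(4q+2) expands to 256q^4 + 640q^3 + 432q^2 + 56q - 16,
and factoring out 4 leaves 4(64q^4 + 160q^3 + 108q^2 + 14q - 4).

4(64q^4 + 160q^3 + 108q^2 + 14q - 4)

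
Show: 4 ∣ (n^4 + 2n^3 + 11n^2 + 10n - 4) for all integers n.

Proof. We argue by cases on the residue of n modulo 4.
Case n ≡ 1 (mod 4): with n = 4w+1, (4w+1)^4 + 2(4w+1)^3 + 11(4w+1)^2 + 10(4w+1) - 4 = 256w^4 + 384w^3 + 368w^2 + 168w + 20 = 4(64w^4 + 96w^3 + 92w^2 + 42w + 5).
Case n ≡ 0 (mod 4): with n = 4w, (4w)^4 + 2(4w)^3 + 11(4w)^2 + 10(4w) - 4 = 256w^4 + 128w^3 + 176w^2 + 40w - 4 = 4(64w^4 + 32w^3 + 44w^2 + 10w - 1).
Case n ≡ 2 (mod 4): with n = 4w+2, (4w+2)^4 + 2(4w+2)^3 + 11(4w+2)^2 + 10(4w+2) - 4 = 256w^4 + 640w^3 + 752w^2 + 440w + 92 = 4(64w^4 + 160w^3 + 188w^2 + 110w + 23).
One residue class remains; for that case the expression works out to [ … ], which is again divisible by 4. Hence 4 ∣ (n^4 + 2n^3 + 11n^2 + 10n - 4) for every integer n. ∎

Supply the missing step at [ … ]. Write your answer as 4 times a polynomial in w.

Only n ≡ 3 (mod 4) is unaccounted for. Put n = 4w+3:
(4w+3)^4 + 2(4w+3)^3 + 11(4w+3)^2 + 10(4w+3) - 4 expands to 256w^4 + 896w^3 + 1328w^2 + 952w + 260,
and factoring out 4 leaves 4(64w^4 + 224w^3 + 332w^2 + 238w + 65).

4(64w^4 + 224w^3 + 332w^2 + 238w + 65)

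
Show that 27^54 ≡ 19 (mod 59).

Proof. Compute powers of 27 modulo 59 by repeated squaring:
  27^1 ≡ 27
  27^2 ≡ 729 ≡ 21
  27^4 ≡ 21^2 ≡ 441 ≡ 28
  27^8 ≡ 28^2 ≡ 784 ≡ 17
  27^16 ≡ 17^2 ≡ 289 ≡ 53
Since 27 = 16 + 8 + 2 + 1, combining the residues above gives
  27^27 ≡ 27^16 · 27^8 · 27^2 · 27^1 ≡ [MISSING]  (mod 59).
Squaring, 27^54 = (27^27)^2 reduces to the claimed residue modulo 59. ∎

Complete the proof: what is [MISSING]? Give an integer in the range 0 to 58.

Multiply the listed residues: 53 · 17 · 21 · 27 = 901 → 18921 → 510867.
Reducing modulo 59: 510867 = 8658·59 + 45, so 27^27 ≡ 45.

45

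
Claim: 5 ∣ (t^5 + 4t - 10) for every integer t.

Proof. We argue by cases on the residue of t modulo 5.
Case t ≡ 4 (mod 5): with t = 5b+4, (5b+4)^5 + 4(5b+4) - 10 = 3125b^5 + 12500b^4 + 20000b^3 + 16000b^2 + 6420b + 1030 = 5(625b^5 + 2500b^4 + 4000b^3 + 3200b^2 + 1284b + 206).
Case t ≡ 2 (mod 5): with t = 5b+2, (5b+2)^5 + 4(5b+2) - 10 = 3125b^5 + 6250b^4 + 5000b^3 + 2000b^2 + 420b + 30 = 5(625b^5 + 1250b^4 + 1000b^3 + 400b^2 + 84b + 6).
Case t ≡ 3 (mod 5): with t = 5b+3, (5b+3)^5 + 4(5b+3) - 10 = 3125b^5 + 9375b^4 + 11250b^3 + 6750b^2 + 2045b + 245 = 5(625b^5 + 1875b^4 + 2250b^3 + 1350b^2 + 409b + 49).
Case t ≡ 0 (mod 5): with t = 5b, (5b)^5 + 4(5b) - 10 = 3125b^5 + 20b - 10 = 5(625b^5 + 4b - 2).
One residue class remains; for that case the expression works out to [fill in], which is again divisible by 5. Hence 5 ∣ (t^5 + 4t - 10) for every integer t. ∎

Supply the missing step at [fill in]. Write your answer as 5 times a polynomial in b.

The residues treated are {4, 2, 3, 0}, so the missing case is t ≡ 1 (mod 5); write t = 5b+1.
Then (5b+1)^5 + 4(5b+1) - 10 = 3125b^5 + 3125b^4 + 1250b^3 + 250b^2 + 45b - 5 = 5(625b^5 + 625b^4 + 250b^3 + 50b^2 + 9b - 1).

5(625b^5 + 625b^4 + 250b^3 + 50b^2 + 9b - 1)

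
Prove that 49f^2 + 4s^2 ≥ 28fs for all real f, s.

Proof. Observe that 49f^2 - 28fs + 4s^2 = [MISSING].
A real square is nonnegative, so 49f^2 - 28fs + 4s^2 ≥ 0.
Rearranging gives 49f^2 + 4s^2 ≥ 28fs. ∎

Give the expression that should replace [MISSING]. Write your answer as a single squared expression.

(7f - 2s)^2

49f^2 - 28fs + 4s^2 is a perfect-square trinomial: the outer terms are (7f)^2 and (2s)^2, and the cross term is -2·7f·2s.
So 49f^2 - 28fs + 4s^2 = (7f - 2s)^2 ≥ 0.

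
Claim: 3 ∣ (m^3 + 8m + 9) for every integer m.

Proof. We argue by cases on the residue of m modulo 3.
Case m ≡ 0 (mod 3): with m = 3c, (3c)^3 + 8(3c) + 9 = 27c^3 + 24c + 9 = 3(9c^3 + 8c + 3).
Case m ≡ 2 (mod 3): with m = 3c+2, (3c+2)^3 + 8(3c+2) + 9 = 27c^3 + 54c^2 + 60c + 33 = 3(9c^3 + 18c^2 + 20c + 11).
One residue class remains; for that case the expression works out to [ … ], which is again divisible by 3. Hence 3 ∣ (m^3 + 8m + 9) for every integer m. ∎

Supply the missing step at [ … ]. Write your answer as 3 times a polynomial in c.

Only m ≡ 1 (mod 3) is unaccounted for. Put m = 3c+1:
(3c+1)^3 + 8(3c+1) + 9 expands to 27c^3 + 27c^2 + 33c + 18,
and factoring out 3 leaves 3(9c^3 + 9c^2 + 11c + 6).

3(9c^3 + 9c^2 + 11c + 6)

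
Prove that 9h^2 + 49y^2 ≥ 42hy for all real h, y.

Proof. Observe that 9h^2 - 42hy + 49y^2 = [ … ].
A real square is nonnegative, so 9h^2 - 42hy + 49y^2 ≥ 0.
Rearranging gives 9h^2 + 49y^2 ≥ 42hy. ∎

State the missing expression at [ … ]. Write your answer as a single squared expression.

9h^2 - 42hy + 49y^2 is a perfect-square trinomial: the outer terms are (3h)^2 and (7y)^2, and the cross term is -2·3h·7y.
So 9h^2 - 42hy + 49y^2 = (3h - 7y)^2 ≥ 0.

(3h - 7y)^2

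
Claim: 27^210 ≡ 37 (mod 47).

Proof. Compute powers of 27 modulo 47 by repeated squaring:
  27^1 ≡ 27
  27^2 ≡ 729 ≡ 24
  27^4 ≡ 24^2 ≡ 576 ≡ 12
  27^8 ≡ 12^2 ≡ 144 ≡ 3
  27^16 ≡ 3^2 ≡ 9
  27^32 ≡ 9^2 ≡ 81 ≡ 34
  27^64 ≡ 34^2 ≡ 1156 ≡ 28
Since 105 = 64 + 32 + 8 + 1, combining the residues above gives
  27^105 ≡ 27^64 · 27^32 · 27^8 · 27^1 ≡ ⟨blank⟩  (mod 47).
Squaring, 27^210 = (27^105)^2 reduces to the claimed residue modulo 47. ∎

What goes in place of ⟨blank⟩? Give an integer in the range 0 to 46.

Multiply the listed residues: 28 · 34 · 3 · 27 = 952 → 2856 → 77112.
Reducing modulo 47: 77112 = 1640·47 + 32, so 27^105 ≡ 32.

32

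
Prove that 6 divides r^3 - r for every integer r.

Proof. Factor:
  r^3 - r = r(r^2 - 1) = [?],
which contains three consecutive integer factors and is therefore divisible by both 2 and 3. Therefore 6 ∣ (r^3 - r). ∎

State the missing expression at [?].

(r - 1)r(r + 1)

r(r^2 - 1) = r(r - 1)(r + 1) = (r - 1)r(r + 1).
These three factors are consecutive integers, so their product is divisible by 6.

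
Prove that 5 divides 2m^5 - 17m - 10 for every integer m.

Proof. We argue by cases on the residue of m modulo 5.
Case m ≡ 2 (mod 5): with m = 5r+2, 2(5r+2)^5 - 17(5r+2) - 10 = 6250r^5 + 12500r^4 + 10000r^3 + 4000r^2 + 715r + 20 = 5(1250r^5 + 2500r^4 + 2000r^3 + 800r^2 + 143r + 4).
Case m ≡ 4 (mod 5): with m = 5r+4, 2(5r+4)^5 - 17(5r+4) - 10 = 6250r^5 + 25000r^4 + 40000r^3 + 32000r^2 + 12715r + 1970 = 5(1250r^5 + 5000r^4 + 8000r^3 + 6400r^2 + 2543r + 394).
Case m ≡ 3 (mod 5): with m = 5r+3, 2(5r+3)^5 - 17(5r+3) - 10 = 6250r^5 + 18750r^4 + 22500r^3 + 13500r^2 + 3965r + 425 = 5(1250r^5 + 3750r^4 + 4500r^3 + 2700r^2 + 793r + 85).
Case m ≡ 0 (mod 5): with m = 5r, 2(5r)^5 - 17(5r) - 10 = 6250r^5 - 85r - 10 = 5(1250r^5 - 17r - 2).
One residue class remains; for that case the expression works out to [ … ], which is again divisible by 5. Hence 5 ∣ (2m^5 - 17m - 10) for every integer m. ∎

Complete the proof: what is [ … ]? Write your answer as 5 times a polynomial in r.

The residues treated are {2, 4, 3, 0}, so the missing case is m ≡ 1 (mod 5); write m = 5r+1.
Then 2(5r+1)^5 - 17(5r+1) - 10 = 6250r^5 + 6250r^4 + 2500r^3 + 500r^2 - 35r - 25 = 5(1250r^5 + 1250r^4 + 500r^3 + 100r^2 - 7r - 5).

5(1250r^5 + 1250r^4 + 500r^3 + 100r^2 - 7r - 5)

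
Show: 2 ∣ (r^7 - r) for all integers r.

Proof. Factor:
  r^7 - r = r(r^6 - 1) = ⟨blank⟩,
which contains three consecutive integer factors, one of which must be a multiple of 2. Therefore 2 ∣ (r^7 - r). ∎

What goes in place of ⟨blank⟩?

(r - 1)r(r + 1)(r^4 + r^2 + 1)

r^6 - 1 = (r^2 - 1)(r^4 + r^2 + 1), and r^2 - 1 = (r-1)(r+1).
So r(r^6 - 1) = (r - 1)r(r + 1)(r^4 + r^2 + 1).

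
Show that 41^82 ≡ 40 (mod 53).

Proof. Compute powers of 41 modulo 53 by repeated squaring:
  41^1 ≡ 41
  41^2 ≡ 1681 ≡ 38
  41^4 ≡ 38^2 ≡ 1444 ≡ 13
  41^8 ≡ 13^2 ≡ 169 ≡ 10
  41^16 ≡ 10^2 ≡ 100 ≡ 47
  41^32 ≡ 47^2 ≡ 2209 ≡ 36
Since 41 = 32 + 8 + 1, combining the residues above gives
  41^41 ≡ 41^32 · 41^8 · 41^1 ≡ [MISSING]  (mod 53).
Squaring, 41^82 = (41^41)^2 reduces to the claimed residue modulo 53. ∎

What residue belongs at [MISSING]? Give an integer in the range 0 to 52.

26

Multiply the listed residues: 36 · 10 · 41 = 360 → 14760.
Reducing modulo 53: 14760 = 278·53 + 26, so 41^41 ≡ 26.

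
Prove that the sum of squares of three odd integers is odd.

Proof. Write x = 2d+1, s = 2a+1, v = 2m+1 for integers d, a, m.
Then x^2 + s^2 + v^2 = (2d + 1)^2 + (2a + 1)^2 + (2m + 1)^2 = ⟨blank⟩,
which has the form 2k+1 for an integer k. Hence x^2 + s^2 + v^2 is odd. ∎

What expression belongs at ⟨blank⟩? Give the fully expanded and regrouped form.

(2d + 1)^2 + (2a + 1)^2 + (2m + 1)^2 = 4a^2 + 4a + 4d^2 + 4d + 4m^2 + 4m + 3
= 2(2a^2 + 2a + 2d^2 + 2d + 2m^2 + 2m + 1) + 1.
Since 2a^2 + 2a + 2d^2 + 2d + 2m^2 + 2m + 1 is an integer, the sum of squares is of the form 2k+1 for an integer k.

2(2a^2 + 2a + 2d^2 + 2d + 2m^2 + 2m + 1) + 1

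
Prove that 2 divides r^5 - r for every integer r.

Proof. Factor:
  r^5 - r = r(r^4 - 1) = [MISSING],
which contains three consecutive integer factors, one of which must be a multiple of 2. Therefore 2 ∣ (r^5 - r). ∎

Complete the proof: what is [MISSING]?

r^4 - 1 = (r^2 - 1)(r^2 + 1), and r^2 - 1 = (r-1)(r+1).
So r(r^4 - 1) = (r - 1)r(r + 1)(r^2 + 1).

(r - 1)r(r + 1)(r^2 + 1)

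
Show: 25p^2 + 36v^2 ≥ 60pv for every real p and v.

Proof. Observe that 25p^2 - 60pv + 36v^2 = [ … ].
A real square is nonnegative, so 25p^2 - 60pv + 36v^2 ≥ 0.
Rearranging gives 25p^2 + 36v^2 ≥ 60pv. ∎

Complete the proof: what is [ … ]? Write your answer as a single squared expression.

(5p - 6v)^2

The leading and trailing coefficients are 5^2 and 6^2, and 60 = 2·5·6, so the trinomial is (5p - 6v)^2.
Hence 25p^2 - 60pv + 36v^2 ≥ 0.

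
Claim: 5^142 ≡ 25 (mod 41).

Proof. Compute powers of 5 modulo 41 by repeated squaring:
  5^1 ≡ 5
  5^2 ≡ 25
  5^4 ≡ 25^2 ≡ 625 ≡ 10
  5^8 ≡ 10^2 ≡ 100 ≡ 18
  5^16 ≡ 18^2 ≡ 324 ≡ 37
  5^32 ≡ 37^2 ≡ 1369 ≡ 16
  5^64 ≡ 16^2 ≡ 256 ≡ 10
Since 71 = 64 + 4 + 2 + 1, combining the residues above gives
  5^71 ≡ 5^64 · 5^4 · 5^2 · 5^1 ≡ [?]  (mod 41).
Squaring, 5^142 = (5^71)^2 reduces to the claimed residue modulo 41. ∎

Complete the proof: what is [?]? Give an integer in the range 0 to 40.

36

Multiply the listed residues: 10 · 10 · 25 · 5 = 100 → 2500 → 12500.
Reducing modulo 41: 12500 = 304·41 + 36, so 5^71 ≡ 36.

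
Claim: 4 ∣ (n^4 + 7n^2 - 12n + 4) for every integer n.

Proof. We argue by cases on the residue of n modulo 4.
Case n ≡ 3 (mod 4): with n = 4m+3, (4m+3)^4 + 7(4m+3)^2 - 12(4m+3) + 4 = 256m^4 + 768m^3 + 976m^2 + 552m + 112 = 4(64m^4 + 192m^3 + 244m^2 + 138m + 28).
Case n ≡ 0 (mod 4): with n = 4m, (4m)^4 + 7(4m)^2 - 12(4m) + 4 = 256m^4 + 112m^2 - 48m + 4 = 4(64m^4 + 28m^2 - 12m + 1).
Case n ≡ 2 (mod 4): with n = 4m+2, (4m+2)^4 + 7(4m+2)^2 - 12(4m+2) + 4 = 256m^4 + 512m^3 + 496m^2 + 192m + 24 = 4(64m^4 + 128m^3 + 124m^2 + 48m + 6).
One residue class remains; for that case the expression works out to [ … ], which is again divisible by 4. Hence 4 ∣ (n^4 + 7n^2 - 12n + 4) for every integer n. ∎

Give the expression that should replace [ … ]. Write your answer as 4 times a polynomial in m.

Only n ≡ 1 (mod 4) is unaccounted for. Put n = 4m+1:
(4m+1)^4 + 7(4m+1)^2 - 12(4m+1) + 4 expands to 256m^4 + 256m^3 + 208m^2 + 24m,
and factoring out 4 leaves 4(64m^4 + 64m^3 + 52m^2 + 6m).

4(64m^4 + 64m^3 + 52m^2 + 6m)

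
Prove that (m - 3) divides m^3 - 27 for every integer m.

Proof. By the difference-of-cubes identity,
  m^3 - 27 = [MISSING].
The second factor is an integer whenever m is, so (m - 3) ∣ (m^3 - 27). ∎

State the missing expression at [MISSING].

(m - 3)(m^2 + 3m + 9)

a^3 - b^3 = (a - b)(a^2 + ab + b^2). With a = m, b = 3:
m^3 - 27 = (m - 3)(m^2 + 3m + 9).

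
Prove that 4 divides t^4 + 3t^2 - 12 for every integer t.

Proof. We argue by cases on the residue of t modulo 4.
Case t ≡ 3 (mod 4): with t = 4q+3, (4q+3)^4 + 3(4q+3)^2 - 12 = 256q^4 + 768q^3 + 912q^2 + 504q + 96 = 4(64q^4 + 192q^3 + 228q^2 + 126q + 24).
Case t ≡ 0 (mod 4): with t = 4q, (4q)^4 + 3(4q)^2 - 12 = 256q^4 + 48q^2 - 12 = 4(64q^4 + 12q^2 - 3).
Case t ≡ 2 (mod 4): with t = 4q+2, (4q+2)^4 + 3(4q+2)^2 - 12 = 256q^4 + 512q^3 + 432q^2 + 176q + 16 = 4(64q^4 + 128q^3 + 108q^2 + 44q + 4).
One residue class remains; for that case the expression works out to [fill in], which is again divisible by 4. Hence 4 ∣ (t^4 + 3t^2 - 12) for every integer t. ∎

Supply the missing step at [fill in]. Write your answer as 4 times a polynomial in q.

4(64q^4 + 64q^3 + 36q^2 + 10q - 2)

Only t ≡ 1 (mod 4) is unaccounted for. Put t = 4q+1:
(4q+1)^4 + 3(4q+1)^2 - 12 expands to 256q^4 + 256q^3 + 144q^2 + 40q - 8,
and factoring out 4 leaves 4(64q^4 + 64q^3 + 36q^2 + 10q - 2).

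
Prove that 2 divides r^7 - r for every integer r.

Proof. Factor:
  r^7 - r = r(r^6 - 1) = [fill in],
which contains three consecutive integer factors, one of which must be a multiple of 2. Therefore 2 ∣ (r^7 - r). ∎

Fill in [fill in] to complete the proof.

(r - 1)r(r + 1)(r^4 + r^2 + 1)

r^6 - 1 = (r^2 - 1)(r^4 + r^2 + 1), and r^2 - 1 = (r-1)(r+1).
So r(r^6 - 1) = (r - 1)r(r + 1)(r^4 + r^2 + 1).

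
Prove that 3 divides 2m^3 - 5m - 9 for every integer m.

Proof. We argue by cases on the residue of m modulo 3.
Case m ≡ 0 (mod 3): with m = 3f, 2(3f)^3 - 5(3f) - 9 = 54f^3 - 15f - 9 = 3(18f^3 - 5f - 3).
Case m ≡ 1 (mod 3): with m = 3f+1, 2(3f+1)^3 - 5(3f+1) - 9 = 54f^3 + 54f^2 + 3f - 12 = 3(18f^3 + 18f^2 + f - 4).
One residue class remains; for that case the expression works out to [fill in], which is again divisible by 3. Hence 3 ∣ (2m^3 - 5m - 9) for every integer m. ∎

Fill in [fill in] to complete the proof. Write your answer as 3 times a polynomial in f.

Only m ≡ 2 (mod 3) is unaccounted for. Put m = 3f+2:
2(3f+2)^3 - 5(3f+2) - 9 expands to 54f^3 + 108f^2 + 57f - 3,
and factoring out 3 leaves 3(18f^3 + 36f^2 + 19f - 1).

3(18f^3 + 36f^2 + 19f - 1)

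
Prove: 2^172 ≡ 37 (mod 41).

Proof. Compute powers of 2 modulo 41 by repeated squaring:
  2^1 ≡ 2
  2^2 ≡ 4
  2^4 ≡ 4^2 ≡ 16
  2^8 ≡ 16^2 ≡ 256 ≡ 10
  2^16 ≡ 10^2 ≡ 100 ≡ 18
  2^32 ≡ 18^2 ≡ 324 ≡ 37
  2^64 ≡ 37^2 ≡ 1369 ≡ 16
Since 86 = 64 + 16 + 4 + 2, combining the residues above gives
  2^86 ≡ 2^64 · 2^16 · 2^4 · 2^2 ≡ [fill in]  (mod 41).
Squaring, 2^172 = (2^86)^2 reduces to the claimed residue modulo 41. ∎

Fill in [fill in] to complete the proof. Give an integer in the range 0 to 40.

23

2^64 · 2^16 · 2^4 · 2^2 ≡ 16 · 18 · 16 · 4 = 18432.
18432 mod 41 = 23, so 2^86 ≡ 23 (mod 41).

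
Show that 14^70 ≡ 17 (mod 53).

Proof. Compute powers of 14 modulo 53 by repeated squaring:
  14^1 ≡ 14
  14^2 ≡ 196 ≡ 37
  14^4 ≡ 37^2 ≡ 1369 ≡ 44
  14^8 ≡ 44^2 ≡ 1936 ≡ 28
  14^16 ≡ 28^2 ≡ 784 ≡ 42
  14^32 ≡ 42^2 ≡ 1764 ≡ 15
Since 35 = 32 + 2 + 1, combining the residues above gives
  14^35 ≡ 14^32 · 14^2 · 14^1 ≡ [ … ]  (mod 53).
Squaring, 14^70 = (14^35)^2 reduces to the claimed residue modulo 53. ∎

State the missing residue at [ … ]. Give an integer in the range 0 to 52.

32

Multiply the listed residues: 15 · 37 · 14 = 555 → 7770.
Reducing modulo 53: 7770 = 146·53 + 32, so 14^35 ≡ 32.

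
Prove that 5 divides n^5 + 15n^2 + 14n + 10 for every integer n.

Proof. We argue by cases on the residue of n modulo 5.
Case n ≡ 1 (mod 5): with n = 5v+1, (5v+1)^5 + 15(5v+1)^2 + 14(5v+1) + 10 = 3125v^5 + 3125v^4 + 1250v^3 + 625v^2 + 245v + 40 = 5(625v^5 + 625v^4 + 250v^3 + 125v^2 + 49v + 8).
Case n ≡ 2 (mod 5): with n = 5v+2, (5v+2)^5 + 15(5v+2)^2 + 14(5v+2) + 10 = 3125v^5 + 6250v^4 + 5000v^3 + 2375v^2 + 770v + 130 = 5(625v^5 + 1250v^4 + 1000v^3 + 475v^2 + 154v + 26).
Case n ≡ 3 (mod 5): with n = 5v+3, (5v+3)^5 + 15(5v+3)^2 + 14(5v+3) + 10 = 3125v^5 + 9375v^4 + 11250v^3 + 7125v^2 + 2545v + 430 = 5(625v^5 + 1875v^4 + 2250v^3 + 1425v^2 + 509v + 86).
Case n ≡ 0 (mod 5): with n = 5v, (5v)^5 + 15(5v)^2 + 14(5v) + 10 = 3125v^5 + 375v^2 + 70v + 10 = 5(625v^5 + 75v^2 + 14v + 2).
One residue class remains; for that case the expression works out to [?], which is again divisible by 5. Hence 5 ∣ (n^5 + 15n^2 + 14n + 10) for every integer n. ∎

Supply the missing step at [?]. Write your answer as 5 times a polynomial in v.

Only n ≡ 4 (mod 5) is unaccounted for. Put n = 5v+4:
(5v+4)^5 + 15(5v+4)^2 + 14(5v+4) + 10 expands to 3125v^5 + 12500v^4 + 20000v^3 + 16375v^2 + 7070v + 1330,
and factoring out 5 leaves 5(625v^5 + 2500v^4 + 4000v^3 + 3275v^2 + 1414v + 266).

5(625v^5 + 2500v^4 + 4000v^3 + 3275v^2 + 1414v + 266)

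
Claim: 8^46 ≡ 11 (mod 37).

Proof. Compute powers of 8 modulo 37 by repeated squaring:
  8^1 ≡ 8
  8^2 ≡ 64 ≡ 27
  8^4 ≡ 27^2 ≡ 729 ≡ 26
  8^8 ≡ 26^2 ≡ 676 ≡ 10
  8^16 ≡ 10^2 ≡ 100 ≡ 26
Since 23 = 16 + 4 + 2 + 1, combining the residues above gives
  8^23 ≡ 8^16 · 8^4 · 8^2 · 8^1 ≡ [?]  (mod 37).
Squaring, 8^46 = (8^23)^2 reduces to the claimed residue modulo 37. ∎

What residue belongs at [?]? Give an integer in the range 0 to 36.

14

8^16 · 8^4 · 8^2 · 8^1 ≡ 26 · 26 · 27 · 8 = 146016.
146016 mod 37 = 14, so 8^23 ≡ 14 (mod 37).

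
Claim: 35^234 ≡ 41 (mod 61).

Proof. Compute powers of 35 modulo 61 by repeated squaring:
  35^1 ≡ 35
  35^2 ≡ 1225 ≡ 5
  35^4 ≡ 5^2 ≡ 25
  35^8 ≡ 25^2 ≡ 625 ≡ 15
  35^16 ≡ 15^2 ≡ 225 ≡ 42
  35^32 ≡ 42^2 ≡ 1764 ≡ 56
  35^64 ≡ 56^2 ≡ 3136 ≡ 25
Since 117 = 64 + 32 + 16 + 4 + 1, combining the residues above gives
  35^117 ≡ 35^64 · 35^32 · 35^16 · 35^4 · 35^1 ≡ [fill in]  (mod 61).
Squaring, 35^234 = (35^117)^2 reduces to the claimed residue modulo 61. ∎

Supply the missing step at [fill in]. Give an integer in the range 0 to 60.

38

35^64 · 35^32 · 35^16 · 35^4 · 35^1 ≡ 25 · 56 · 42 · 25 · 35 = 51450000.
51450000 mod 61 = 38, so 35^117 ≡ 38 (mod 61).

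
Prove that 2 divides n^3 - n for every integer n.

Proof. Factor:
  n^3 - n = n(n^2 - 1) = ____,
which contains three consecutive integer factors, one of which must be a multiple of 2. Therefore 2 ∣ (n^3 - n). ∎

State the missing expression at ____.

(n - 1)n(n + 1)

n(n^2 - 1) = n(n - 1)(n + 1) = (n - 1)n(n + 1).
These three factors are consecutive integers, so their product is divisible by 2.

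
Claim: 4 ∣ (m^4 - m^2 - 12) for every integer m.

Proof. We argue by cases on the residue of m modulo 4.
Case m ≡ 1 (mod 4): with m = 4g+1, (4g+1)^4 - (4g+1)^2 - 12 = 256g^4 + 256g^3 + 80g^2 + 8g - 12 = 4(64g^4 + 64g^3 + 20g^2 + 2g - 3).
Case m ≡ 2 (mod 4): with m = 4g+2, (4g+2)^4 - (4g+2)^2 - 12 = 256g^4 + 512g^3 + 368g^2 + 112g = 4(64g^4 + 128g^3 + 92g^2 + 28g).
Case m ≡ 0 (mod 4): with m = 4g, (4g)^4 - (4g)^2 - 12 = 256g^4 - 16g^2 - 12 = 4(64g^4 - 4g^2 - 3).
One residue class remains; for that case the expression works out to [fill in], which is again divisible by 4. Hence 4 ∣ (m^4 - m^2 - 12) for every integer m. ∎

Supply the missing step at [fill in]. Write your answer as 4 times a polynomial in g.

Only m ≡ 3 (mod 4) is unaccounted for. Put m = 4g+3:
(4g+3)^4 - (4g+3)^2 - 12 expands to 256g^4 + 768g^3 + 848g^2 + 408g + 60,
and factoring out 4 leaves 4(64g^4 + 192g^3 + 212g^2 + 102g + 15).

4(64g^4 + 192g^3 + 212g^2 + 102g + 15)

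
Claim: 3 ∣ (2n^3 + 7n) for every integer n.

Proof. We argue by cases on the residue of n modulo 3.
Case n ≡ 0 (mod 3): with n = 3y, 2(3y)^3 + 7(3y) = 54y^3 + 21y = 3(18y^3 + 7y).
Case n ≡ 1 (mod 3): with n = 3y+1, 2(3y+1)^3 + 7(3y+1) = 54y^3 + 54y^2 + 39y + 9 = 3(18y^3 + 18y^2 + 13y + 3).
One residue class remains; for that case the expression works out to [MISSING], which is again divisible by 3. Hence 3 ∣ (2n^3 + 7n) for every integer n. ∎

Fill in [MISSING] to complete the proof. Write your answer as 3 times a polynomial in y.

3(18y^3 + 36y^2 + 31y + 10)

The residues treated are {0, 1}, so the missing case is n ≡ 2 (mod 3); write n = 3y+2.
Then 2(3y+2)^3 + 7(3y+2) = 54y^3 + 108y^2 + 93y + 30 = 3(18y^3 + 36y^2 + 31y + 10).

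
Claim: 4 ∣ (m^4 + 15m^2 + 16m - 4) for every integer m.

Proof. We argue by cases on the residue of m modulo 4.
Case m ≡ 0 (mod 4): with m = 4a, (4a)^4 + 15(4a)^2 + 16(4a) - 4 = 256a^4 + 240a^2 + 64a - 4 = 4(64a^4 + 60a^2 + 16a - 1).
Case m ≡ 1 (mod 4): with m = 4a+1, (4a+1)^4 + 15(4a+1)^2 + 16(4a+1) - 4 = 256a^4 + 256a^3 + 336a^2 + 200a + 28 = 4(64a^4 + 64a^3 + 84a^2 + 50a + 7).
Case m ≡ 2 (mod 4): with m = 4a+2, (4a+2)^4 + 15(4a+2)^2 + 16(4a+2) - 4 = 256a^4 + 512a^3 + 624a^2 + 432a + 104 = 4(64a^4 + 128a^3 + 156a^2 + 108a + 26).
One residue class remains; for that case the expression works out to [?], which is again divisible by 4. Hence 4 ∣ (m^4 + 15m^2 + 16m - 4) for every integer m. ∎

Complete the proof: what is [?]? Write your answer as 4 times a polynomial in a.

Only m ≡ 3 (mod 4) is unaccounted for. Put m = 4a+3:
(4a+3)^4 + 15(4a+3)^2 + 16(4a+3) - 4 expands to 256a^4 + 768a^3 + 1104a^2 + 856a + 260,
and factoring out 4 leaves 4(64a^4 + 192a^3 + 276a^2 + 214a + 65).

4(64a^4 + 192a^3 + 276a^2 + 214a + 65)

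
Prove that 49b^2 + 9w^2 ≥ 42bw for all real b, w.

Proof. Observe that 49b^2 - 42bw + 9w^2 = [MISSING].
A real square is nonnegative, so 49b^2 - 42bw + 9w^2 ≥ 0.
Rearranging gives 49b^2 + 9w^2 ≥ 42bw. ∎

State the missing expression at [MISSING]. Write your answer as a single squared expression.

(7b - 3w)^2

49b^2 - 42bw + 9w^2 is a perfect-square trinomial: the outer terms are (7b)^2 and (3w)^2, and the cross term is -2·7b·3w.
So 49b^2 - 42bw + 9w^2 = (7b - 3w)^2 ≥ 0.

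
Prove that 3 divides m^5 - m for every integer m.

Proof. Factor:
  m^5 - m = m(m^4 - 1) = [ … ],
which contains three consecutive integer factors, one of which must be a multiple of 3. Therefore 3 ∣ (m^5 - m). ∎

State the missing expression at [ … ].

m^4 - 1 = (m^2 - 1)(m^2 + 1), and m^2 - 1 = (m-1)(m+1).
So m(m^4 - 1) = (m - 1)m(m + 1)(m^2 + 1).

(m - 1)m(m + 1)(m^2 + 1)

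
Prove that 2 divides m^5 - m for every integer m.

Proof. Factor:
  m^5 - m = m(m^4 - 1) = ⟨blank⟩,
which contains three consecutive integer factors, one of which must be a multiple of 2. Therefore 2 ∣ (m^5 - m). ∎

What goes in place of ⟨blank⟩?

m^4 - 1 = (m^2 - 1)(m^2 + 1), and m^2 - 1 = (m-1)(m+1).
So m(m^4 - 1) = (m - 1)m(m + 1)(m^2 + 1).

(m - 1)m(m + 1)(m^2 + 1)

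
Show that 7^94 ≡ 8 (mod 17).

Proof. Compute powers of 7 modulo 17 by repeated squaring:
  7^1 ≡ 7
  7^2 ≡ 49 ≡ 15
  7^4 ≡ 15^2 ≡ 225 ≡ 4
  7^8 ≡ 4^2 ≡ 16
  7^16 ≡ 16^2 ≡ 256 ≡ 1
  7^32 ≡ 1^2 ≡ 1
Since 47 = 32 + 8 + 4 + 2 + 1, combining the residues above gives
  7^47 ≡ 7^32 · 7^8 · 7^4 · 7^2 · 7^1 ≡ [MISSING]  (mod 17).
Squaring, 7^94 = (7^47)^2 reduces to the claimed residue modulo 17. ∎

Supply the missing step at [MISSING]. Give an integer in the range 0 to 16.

7^32 · 7^8 · 7^4 · 7^2 · 7^1 ≡ 1 · 16 · 4 · 15 · 7 = 6720.
6720 mod 17 = 5, so 7^47 ≡ 5 (mod 17).

5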